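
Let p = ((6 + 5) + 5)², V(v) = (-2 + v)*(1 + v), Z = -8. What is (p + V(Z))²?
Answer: 106276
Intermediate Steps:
V(v) = (1 + v)*(-2 + v)
p = 256 (p = (11 + 5)² = 16² = 256)
(p + V(Z))² = (256 + (-2 + (-8)² - 1*(-8)))² = (256 + (-2 + 64 + 8))² = (256 + 70)² = 326² = 106276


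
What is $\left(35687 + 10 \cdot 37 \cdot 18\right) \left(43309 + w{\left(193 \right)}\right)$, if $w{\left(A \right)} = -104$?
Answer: $1829602135$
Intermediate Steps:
$\left(35687 + 10 \cdot 37 \cdot 18\right) \left(43309 + w{\left(193 \right)}\right) = \left(35687 + 10 \cdot 37 \cdot 18\right) \left(43309 - 104\right) = \left(35687 + 370 \cdot 18\right) 43205 = \left(35687 + 6660\right) 43205 = 42347 \cdot 43205 = 1829602135$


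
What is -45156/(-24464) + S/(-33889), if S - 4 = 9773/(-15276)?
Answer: 365241875050/197886377139 ≈ 1.8457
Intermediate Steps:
S = 51331/15276 (S = 4 + 9773/(-15276) = 4 + 9773*(-1/15276) = 4 - 9773/15276 = 51331/15276 ≈ 3.3602)
-45156/(-24464) + S/(-33889) = -45156/(-24464) + (51331/15276)/(-33889) = -45156*(-1/24464) + (51331/15276)*(-1/33889) = 11289/6116 - 51331/517688364 = 365241875050/197886377139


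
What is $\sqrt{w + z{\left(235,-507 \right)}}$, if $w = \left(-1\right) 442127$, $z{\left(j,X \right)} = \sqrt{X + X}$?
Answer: $\sqrt{-442127 + 13 i \sqrt{6}} \approx 0.024 + 664.93 i$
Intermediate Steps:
$z{\left(j,X \right)} = \sqrt{2} \sqrt{X}$ ($z{\left(j,X \right)} = \sqrt{2 X} = \sqrt{2} \sqrt{X}$)
$w = -442127$
$\sqrt{w + z{\left(235,-507 \right)}} = \sqrt{-442127 + \sqrt{2} \sqrt{-507}} = \sqrt{-442127 + \sqrt{2} \cdot 13 i \sqrt{3}} = \sqrt{-442127 + 13 i \sqrt{6}}$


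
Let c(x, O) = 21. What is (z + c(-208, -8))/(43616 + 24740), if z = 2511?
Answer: 633/17089 ≈ 0.037041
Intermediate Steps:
(z + c(-208, -8))/(43616 + 24740) = (2511 + 21)/(43616 + 24740) = 2532/68356 = 2532*(1/68356) = 633/17089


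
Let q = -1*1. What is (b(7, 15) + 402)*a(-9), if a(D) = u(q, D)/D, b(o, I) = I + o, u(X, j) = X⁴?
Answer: -424/9 ≈ -47.111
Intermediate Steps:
q = -1
a(D) = 1/D (a(D) = (-1)⁴/D = 1/D)
(b(7, 15) + 402)*a(-9) = ((15 + 7) + 402)/(-9) = (22 + 402)*(-⅑) = 424*(-⅑) = -424/9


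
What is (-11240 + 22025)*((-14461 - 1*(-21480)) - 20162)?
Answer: -141747255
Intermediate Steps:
(-11240 + 22025)*((-14461 - 1*(-21480)) - 20162) = 10785*((-14461 + 21480) - 20162) = 10785*(7019 - 20162) = 10785*(-13143) = -141747255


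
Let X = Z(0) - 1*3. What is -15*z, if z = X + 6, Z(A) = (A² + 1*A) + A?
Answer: -45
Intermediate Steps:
Z(A) = A² + 2*A (Z(A) = (A² + A) + A = (A + A²) + A = A² + 2*A)
X = -3 (X = 0*(2 + 0) - 1*3 = 0*2 - 3 = 0 - 3 = -3)
z = 3 (z = -3 + 6 = 3)
-15*z = -15*3 = -45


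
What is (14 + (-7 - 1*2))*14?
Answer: 70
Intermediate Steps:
(14 + (-7 - 1*2))*14 = (14 + (-7 - 2))*14 = (14 - 9)*14 = 5*14 = 70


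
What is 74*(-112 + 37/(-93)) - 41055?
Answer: -4591637/93 ≈ -49372.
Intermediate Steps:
74*(-112 + 37/(-93)) - 41055 = 74*(-112 + 37*(-1/93)) - 41055 = 74*(-112 - 37/93) - 41055 = 74*(-10453/93) - 41055 = -773522/93 - 41055 = -4591637/93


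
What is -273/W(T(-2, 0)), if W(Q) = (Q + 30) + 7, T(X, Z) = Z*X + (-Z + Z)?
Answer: -273/37 ≈ -7.3784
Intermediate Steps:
T(X, Z) = X*Z (T(X, Z) = X*Z + 0 = X*Z)
W(Q) = 37 + Q (W(Q) = (30 + Q) + 7 = 37 + Q)
-273/W(T(-2, 0)) = -273/(37 - 2*0) = -273/(37 + 0) = -273/37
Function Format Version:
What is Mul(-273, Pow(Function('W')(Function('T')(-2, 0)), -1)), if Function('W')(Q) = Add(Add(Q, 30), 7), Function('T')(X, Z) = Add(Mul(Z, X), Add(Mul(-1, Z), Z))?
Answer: Rational(-273, 37) ≈ -7.3784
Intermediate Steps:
Function('T')(X, Z) = Mul(X, Z) (Function('T')(X, Z) = Add(Mul(X, Z), 0) = Mul(X, Z))
Function('W')(Q) = Add(37, Q) (Function('W')(Q) = Add(Add(30, Q), 7) = Add(37, Q))
Mul(-273, Pow(Function('W')(Function('T')(-2, 0)), -1)) = Mul(-273, Pow(Add(37, Mul(-2, 0)), -1)) = Mul(-273, Pow(Add(37, 0), -1)) = Mul(-273, Pow(37, -1)) = Mul(-273, Rational(1, 37)) = Rational(-273, 37)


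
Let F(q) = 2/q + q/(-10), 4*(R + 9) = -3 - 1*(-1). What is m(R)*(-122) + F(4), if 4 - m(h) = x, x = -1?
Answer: -6099/10 ≈ -609.90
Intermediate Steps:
R = -19/2 (R = -9 + (-3 - 1*(-1))/4 = -9 + (-3 + 1)/4 = -9 + (1/4)*(-2) = -9 - 1/2 = -19/2 ≈ -9.5000)
m(h) = 5 (m(h) = 4 - 1*(-1) = 4 + 1 = 5)
F(q) = 2/q - q/10 (F(q) = 2/q + q*(-1/10) = 2/q - q/10)
m(R)*(-122) + F(4) = 5*(-122) + (2/4 - 1/10*4) = -610 + (2*(1/4) - 2/5) = -610 + (1/2 - 2/5) = -610 + 1/10 = -6099/10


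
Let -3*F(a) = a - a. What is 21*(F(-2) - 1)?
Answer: -21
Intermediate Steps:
F(a) = 0 (F(a) = -(a - a)/3 = -⅓*0 = 0)
21*(F(-2) - 1) = 21*(0 - 1) = 21*(-1) = -21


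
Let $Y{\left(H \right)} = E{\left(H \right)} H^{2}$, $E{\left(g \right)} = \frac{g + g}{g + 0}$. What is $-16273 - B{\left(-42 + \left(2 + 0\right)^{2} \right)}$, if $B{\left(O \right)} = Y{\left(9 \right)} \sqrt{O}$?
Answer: $-16273 - 162 i \sqrt{38} \approx -16273.0 - 998.63 i$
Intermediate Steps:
$E{\left(g \right)} = 2$ ($E{\left(g \right)} = \frac{2 g}{g} = 2$)
$Y{\left(H \right)} = 2 H^{2}$
$B{\left(O \right)} = 162 \sqrt{O}$ ($B{\left(O \right)} = 2 \cdot 9^{2} \sqrt{O} = 2 \cdot 81 \sqrt{O} = 162 \sqrt{O}$)
$-16273 - B{\left(-42 + \left(2 + 0\right)^{2} \right)} = -16273 - 162 \sqrt{-42 + \left(2 + 0\right)^{2}} = -16273 - 162 \sqrt{-42 + 2^{2}} = -16273 - 162 \sqrt{-42 + 4} = -16273 - 162 \sqrt{-38} = -16273 - 162 i \sqrt{38}$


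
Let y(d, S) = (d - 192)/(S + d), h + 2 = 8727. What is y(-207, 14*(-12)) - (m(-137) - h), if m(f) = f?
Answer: 1107883/125 ≈ 8863.1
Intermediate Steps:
h = 8725 (h = -2 + 8727 = 8725)
y(d, S) = (-192 + d)/(S + d)
y(-207, 14*(-12)) - (m(-137) - h) = (-192 - 207)/(14*(-12) - 207) - (-137 - 1*8725) = -399/(-168 - 207) - (-137 - 8725) = -399/(-375) - 1*(-8862) = -1/375*(-399) + 8862 = 133/125 + 8862 = 1107883/125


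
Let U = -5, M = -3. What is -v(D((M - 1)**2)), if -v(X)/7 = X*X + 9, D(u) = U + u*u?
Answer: 441070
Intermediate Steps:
D(u) = -5 + u**2 (D(u) = -5 + u*u = -5 + u**2)
v(X) = -63 - 7*X**2 (v(X) = -7*(X*X + 9) = -7*(X**2 + 9) = -7*(9 + X**2) = -63 - 7*X**2)
-v(D((M - 1)**2)) = -(-63 - 7*(-5 + ((-3 - 1)**2)**2)**2) = -(-63 - 7*(-5 + ((-4)**2)**2)**2) = -(-63 - 7*(-5 + 16**2)**2) = -(-63 - 7*(-5 + 256)**2) = -(-63 - 7*251**2) = -(-63 - 7*63001) = -(-63 - 441007) = -1*(-441070) = 441070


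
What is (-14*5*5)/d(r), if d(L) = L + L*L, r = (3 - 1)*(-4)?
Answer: -25/4 ≈ -6.2500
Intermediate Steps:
r = -8 (r = 2*(-4) = -8)
d(L) = L + L²
(-14*5*5)/d(r) = (-14*5*5)/((-8*(1 - 8))) = (-70*5)/((-8*(-7))) = -350/56 = -350*1/56 = -25/4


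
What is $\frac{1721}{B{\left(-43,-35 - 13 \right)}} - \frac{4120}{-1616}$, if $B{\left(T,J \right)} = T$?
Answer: $- \frac{325497}{8686} \approx -37.474$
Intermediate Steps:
$\frac{1721}{B{\left(-43,-35 - 13 \right)}} - \frac{4120}{-1616} = \frac{1721}{-43} - \frac{4120}{-1616} = 1721 \left(- \frac{1}{43}\right) - - \frac{515}{202} = - \frac{1721}{43} + \frac{515}{202} = - \frac{325497}{8686}$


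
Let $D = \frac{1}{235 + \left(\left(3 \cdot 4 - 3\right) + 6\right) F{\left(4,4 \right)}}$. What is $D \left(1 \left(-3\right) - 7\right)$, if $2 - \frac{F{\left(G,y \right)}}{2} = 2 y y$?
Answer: $\frac{2}{133} \approx 0.015038$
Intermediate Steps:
$F{\left(G,y \right)} = 4 - 4 y^{2}$ ($F{\left(G,y \right)} = 4 - 2 \cdot 2 y y = 4 - 2 \cdot 2 y^{2} = 4 - 4 y^{2}$)
$D = - \frac{1}{665}$ ($D = \frac{1}{235 + \left(\left(3 \cdot 4 - 3\right) + 6\right) \left(4 - 4 \cdot 4^{2}\right)} = \frac{1}{235 + \left(\left(12 - 3\right) + 6\right) \left(4 - 64\right)} = \frac{1}{235 + \left(9 + 6\right) \left(4 - 64\right)} = \frac{1}{235 + 15 \left(-60\right)} = \frac{1}{235 - 900} = \frac{1}{-665} = - \frac{1}{665} \approx -0.0015038$)
$D \left(1 \left(-3\right) - 7\right) = - \frac{1 \left(-3\right) - 7}{665} = - \frac{-3 - 7}{665} = \left(- \frac{1}{665}\right) \left(-10\right) = \frac{2}{133}$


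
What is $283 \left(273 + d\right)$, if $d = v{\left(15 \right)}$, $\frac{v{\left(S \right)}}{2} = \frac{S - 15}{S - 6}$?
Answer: $77259$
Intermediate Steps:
$v{\left(S \right)} = \frac{2 \left(-15 + S\right)}{-6 + S}$ ($v{\left(S \right)} = 2 \frac{S - 15}{S - 6} = 2 \frac{-15 + S}{-6 + S} = \frac{2 \left(-15 + S\right)}{-6 + S}$)
$d = 0$ ($d = \frac{2 \left(-15 + 15\right)}{-6 + 15} = 2 \cdot \frac{1}{9} \cdot 0 = 0$)
$283 \left(273 + d\right) = 283 \left(273 + 0\right) = 283 \cdot 273 = 77259$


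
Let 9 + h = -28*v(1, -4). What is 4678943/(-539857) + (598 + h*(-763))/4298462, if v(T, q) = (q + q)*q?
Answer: -19739156494825/2320554799934 ≈ -8.5062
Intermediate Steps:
v(T, q) = 2*q² (v(T, q) = (2*q)*q = 2*q²)
h = -905 (h = -9 - 56*(-4)² = -9 - 56*16 = -9 - 28*32 = -9 - 896 = -905)
4678943/(-539857) + (598 + h*(-763))/4298462 = 4678943/(-539857) + (598 - 905*(-763))/4298462 = 4678943*(-1/539857) + (598 + 690515)*(1/4298462) = -4678943/539857 + 691113*(1/4298462) = -4678943/539857 + 691113/4298462 = -19739156494825/2320554799934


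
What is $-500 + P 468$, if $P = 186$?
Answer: $86548$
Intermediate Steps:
$-500 + P 468 = -500 + 186 \cdot 468 = -500 + 87048 = 86548$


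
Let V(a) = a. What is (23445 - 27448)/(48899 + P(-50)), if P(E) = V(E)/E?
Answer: -4003/48900 ≈ -0.081861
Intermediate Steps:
P(E) = 1 (P(E) = E/E = 1)
(23445 - 27448)/(48899 + P(-50)) = (23445 - 27448)/(48899 + 1) = -4003/48900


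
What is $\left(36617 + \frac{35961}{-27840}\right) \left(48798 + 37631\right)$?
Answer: $\frac{29368036006617}{9280} \approx 3.1647 \cdot 10^{9}$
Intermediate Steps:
$\left(36617 + \frac{35961}{-27840}\right) \left(48798 + 37631\right) = \left(36617 + 35961 \left(- \frac{1}{27840}\right)\right) 86429 = \left(36617 - \frac{11987}{9280}\right) 86429 = \frac{339793773}{9280} \cdot 86429 = \frac{29368036006617}{9280}$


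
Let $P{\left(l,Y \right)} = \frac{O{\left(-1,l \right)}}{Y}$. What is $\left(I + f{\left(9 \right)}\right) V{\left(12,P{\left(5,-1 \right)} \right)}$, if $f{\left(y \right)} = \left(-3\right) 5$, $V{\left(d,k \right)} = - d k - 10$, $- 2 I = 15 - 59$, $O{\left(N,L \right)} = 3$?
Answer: $182$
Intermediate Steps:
$I = 22$ ($I = - \frac{15 - 59}{2} = \left(- \frac{1}{2}\right) \left(-44\right) = 22$)
$P{\left(l,Y \right)} = \frac{3}{Y}$
$V{\left(d,k \right)} = -10 - d k$ ($V{\left(d,k \right)} = - d k - 10 = -10 - d k$)
$f{\left(y \right)} = -15$
$\left(I + f{\left(9 \right)}\right) V{\left(12,P{\left(5,-1 \right)} \right)} = \left(22 - 15\right) \left(-10 - 12 \frac{3}{-1}\right) = 7 \left(-10 - 12 \cdot 3 \left(-1\right)\right) = 7 \left(-10 - 12 \left(-3\right)\right) = 7 \left(-10 + 36\right) = 7 \cdot 26 = 182$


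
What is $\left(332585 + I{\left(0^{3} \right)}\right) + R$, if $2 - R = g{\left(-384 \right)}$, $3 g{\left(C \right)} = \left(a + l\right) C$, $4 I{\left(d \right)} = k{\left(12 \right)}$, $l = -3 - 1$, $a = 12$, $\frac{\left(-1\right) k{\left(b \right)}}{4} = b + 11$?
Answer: $333588$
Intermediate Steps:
$k{\left(b \right)} = -44 - 4 b$ ($k{\left(b \right)} = - 4 \left(b + 11\right) = - 4 \left(11 + b\right) = -44 - 4 b$)
$l = -4$
$I{\left(d \right)} = -23$ ($I{\left(d \right)} = \frac{-44 - 48}{4} = \frac{1}{4} \left(-92\right) = -23$)
$g{\left(C \right)} = \frac{8 C}{3}$ ($g{\left(C \right)} = \frac{\left(12 - 4\right) C}{3} = \frac{8 C}{3}$)
$R = 1026$ ($R = 2 - \frac{8}{3} \left(-384\right) = 2 - -1024 = 2 + 1024 = 1026$)
$\left(332585 + I{\left(0^{3} \right)}\right) + R = \left(332585 - 23\right) + 1026 = 332562 + 1026 = 333588$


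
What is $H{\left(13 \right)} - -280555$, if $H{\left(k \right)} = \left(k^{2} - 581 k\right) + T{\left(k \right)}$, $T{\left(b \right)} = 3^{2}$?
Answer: $273180$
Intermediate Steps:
$T{\left(b \right)} = 9$
$H{\left(k \right)} = 9 + k^{2} - 581 k$ ($H{\left(k \right)} = \left(k^{2} - 581 k\right) + 9 = 9 + k^{2} - 581 k$)
$H{\left(13 \right)} - -280555 = \left(9 + 13^{2} - 7553\right) - -280555 = \left(9 + 169 - 7553\right) + 280555 = -7375 + 280555 = 273180$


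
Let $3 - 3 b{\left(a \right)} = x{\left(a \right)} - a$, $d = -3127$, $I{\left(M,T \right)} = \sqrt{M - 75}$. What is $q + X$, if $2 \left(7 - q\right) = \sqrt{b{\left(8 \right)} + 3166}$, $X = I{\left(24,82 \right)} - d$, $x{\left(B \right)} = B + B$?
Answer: $3134 - \frac{\sqrt{28479}}{6} + i \sqrt{51} \approx 3105.9 + 7.1414 i$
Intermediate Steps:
$I{\left(M,T \right)} = \sqrt{-75 + M}$
$x{\left(B \right)} = 2 B$
$b{\left(a \right)} = 1 - \frac{a}{3}$ ($b{\left(a \right)} = 1 - \frac{2 a - a}{3} = 1 - \frac{a}{3}$)
$X = 3127 + i \sqrt{51}$ ($X = \sqrt{-75 + 24} - -3127 = \sqrt{-51} + 3127 = i \sqrt{51} + 3127 = 3127 + i \sqrt{51} \approx 3127.0 + 7.1414 i$)
$q = 7 - \frac{\sqrt{28479}}{6}$ ($q = 7 - \frac{\sqrt{\left(1 - \frac{8}{3}\right) + 3166}}{2} = 7 - \frac{\sqrt{- \frac{5}{3} + 3166}}{2} = 7 - \frac{\sqrt{\frac{9493}{3}}}{2} = 7 - \frac{\frac{1}{3} \sqrt{28479}}{2} = 7 - \frac{\sqrt{28479}}{6} \approx -21.126$)
$q + X = \left(7 - \frac{\sqrt{28479}}{6}\right) + \left(3127 + i \sqrt{51}\right) = 3134 - \frac{\sqrt{28479}}{6} + i \sqrt{51}$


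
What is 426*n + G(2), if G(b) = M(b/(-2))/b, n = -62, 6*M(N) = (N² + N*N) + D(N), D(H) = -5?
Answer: -105649/4 ≈ -26412.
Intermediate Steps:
M(N) = -⅚ + N²/3 (M(N) = ((N² + N*N) - 5)/6 = ((N² + N²) - 5)/6 = (2*N² - 5)/6 = (-5 + 2*N²)/6 = -⅚ + N²/3)
G(b) = (-⅚ + b²/12)/b (G(b) = (-⅚ + (b/(-2))²/3)/b = (-⅚ + (b*(-½))²/3)/b = (-⅚ + (-b/2)²/3)/b = (-⅚ + (b²/4)/3)/b = (-⅚ + b²/12)/b)
426*n + G(2) = 426*(-62) + (1/12)*(-10 + 2²)/2 = -26412 + (1/12)*(½)*(-10 + 4) = -26412 + (1/12)*(½)*(-6) = -26412 - ¼ = -105649/4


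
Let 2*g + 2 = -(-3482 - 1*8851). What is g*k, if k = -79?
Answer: -974149/2 ≈ -4.8707e+5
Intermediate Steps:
g = 12331/2 (g = -1 + (-(-3482 - 1*8851))/2 = -1 + (-(-3482 - 8851))/2 = -1 + (-1*(-12333))/2 = -1 + (½)*12333 = -1 + 12333/2 = 12331/2 ≈ 6165.5)
g*k = (12331/2)*(-79) = -974149/2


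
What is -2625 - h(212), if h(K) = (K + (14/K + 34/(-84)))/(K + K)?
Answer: -1239004579/471912 ≈ -2625.5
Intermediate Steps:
h(K) = (-17/42 + K + 14/K)/(2*K) (h(K) = (K + (14/K + 34*(-1/84)))/((2*K)) = (K + (14/K - 17/42))*(1/(2*K)) = (K + (-17/42 + 14/K))*(1/(2*K)) = (-17/42 + K + 14/K)*(1/(2*K)) = (-17/42 + K + 14/K)/(2*K))
-2625 - h(212) = -2625 - (1/2 + 7/212**2 - 17/84/212) = -2625 - (1/2 + 7*(1/44944) - 17/84*1/212) = -2625 - (1/2 + 7/44944 - 17/17808) = -2625 - 1*235579/471912 = -2625 - 235579/471912 = -1239004579/471912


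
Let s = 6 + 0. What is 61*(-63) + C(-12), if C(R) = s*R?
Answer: -3915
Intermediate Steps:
s = 6
C(R) = 6*R
61*(-63) + C(-12) = 61*(-63) + 6*(-12) = -3843 - 72 = -3915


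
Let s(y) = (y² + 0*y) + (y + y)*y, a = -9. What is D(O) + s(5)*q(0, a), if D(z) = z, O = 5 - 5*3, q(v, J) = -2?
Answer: -160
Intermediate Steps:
O = -10 (O = 5 - 15 = -10)
s(y) = 3*y² (s(y) = (y² + 0) + (2*y)*y = y² + 2*y² = 3*y²)
D(O) + s(5)*q(0, a) = -10 + (3*5²)*(-2) = -10 + (3*25)*(-2) = -10 + 75*(-2) = -10 - 150 = -160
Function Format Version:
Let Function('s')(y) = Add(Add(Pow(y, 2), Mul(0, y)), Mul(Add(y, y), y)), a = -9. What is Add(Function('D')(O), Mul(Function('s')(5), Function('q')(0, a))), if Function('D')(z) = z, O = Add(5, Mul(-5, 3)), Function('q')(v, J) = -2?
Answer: -160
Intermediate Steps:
O = -10 (O = Add(5, -15) = -10)
Function('s')(y) = Mul(3, Pow(y, 2)) (Function('s')(y) = Add(Add(Pow(y, 2), 0), Mul(Mul(2, y), y)) = Add(Pow(y, 2), Mul(2, Pow(y, 2))) = Mul(3, Pow(y, 2)))
Add(Function('D')(O), Mul(Function('s')(5), Function('q')(0, a))) = Add(-10, Mul(Mul(3, Pow(5, 2)), -2)) = Add(-10, Mul(Mul(3, 25), -2)) = Add(-10, Mul(75, -2)) = Add(-10, -150) = -160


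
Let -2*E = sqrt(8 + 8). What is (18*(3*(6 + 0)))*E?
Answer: -648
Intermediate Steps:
E = -2 (E = -sqrt(8 + 8)/2 = -sqrt(16)/2 = -1/2*4 = -2)
(18*(3*(6 + 0)))*E = (18*(3*(6 + 0)))*(-2) = (18*(3*6))*(-2) = (18*18)*(-2) = 324*(-2) = -648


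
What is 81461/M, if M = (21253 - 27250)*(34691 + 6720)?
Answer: -81461/248341767 ≈ -0.00032802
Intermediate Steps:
M = -248341767 (M = -5997*41411 = -248341767)
81461/M = 81461/(-248341767) = 81461*(-1/248341767) = -81461/248341767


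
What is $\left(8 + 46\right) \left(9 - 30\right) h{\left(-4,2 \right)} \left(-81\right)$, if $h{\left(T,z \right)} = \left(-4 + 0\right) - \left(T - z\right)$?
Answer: $183708$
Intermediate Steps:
$h{\left(T,z \right)} = -4 + z - T$ ($h{\left(T,z \right)} = -4 - \left(T - z\right) = -4 + z - T$)
$\left(8 + 46\right) \left(9 - 30\right) h{\left(-4,2 \right)} \left(-81\right) = \left(8 + 46\right) \left(9 - 30\right) \left(-4 + 2 - -4\right) \left(-81\right) = 54 \left(-21\right) \left(-4 + 2 + 4\right) \left(-81\right) = \left(-1134\right) 2 \left(-81\right) = \left(-2268\right) \left(-81\right) = 183708$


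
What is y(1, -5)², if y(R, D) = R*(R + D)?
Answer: 16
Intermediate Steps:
y(R, D) = R*(D + R)
y(1, -5)² = (1*(-5 + 1))² = (1*(-4))² = (-4)² = 16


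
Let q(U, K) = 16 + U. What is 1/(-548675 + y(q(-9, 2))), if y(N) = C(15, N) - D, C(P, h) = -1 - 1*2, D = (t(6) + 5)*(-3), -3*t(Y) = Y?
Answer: -1/548669 ≈ -1.8226e-6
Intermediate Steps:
t(Y) = -Y/3
D = -9 (D = (-1/3*6 + 5)*(-3) = (-2 + 5)*(-3) = 3*(-3) = -9)
C(P, h) = -3 (C(P, h) = -1 - 2 = -3)
y(N) = 6 (y(N) = -3 - 1*(-9) = -3 + 9 = 6)
1/(-548675 + y(q(-9, 2))) = 1/(-548675 + 6) = 1/(-548669) = -1/548669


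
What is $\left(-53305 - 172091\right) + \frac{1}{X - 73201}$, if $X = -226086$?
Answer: $- \frac{67458092653}{299287} \approx -2.254 \cdot 10^{5}$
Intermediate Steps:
$\left(-53305 - 172091\right) + \frac{1}{X - 73201} = \left(-53305 - 172091\right) + \frac{1}{-226086 - 73201} = \left(-53305 - 172091\right) + \frac{1}{-299287} = -225396 - \frac{1}{299287} = - \frac{67458092653}{299287}$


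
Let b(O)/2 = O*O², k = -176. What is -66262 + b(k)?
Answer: -10969814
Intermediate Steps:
b(O) = 2*O³ (b(O) = 2*(O*O²) = 2*O³)
-66262 + b(k) = -66262 + 2*(-176)³ = -66262 + 2*(-5451776) = -66262 - 10903552 = -10969814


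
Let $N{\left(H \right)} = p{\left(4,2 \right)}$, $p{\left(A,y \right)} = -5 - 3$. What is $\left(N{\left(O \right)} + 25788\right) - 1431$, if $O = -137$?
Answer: $24349$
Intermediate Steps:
$p{\left(A,y \right)} = -8$ ($p{\left(A,y \right)} = -5 - 3 = -8$)
$N{\left(H \right)} = -8$
$\left(N{\left(O \right)} + 25788\right) - 1431 = \left(-8 + 25788\right) - 1431 = 25780 - 1431 = 24349$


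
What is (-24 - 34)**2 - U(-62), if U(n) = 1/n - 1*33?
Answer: 210615/62 ≈ 3397.0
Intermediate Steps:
U(n) = -33 + 1/n (U(n) = 1/n - 33 = -33 + 1/n)
(-24 - 34)**2 - U(-62) = (-24 - 34)**2 - (-33 + 1/(-62)) = (-58)**2 - (-33 - 1/62) = 3364 - 1*(-2047/62) = 3364 + 2047/62 = 210615/62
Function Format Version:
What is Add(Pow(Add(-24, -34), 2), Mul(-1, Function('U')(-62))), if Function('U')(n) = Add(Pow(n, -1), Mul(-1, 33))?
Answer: Rational(210615, 62) ≈ 3397.0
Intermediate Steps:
Function('U')(n) = Add(-33, Pow(n, -1)) (Function('U')(n) = Add(Pow(n, -1), -33) = Add(-33, Pow(n, -1)))
Add(Pow(Add(-24, -34), 2), Mul(-1, Function('U')(-62))) = Add(Pow(Add(-24, -34), 2), Mul(-1, Add(-33, Pow(-62, -1)))) = Add(Pow(-58, 2), Mul(-1, Add(-33, Rational(-1, 62)))) = Add(3364, Mul(-1, Rational(-2047, 62))) = Add(3364, Rational(2047, 62)) = Rational(210615, 62)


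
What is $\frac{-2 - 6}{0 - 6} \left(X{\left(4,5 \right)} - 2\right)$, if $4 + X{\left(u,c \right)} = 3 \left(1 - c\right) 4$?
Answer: $-72$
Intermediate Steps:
$X{\left(u,c \right)} = 8 - 12 c$ ($X{\left(u,c \right)} = -4 + 3 \left(1 - c\right) 4 = -4 + \left(3 - 3 c\right) 4 = -4 - \left(-12 + 12 c\right) = 8 - 12 c$)
$\frac{-2 - 6}{0 - 6} \left(X{\left(4,5 \right)} - 2\right) = \frac{-2 - 6}{0 - 6} \left(\left(8 - 60\right) - 2\right) = - \frac{8}{-6} \left(\left(8 - 60\right) - 2\right) = \left(-8\right) \left(- \frac{1}{6}\right) \left(-52 - 2\right) = \frac{4}{3} \left(-54\right) = -72$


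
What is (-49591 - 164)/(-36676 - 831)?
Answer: 49755/37507 ≈ 1.3266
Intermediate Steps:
(-49591 - 164)/(-36676 - 831) = -49755/(-37507) = -49755*(-1/37507) = 49755/37507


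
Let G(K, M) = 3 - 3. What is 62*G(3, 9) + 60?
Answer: 60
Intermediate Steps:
G(K, M) = 0
62*G(3, 9) + 60 = 62*0 + 60 = 0 + 60 = 60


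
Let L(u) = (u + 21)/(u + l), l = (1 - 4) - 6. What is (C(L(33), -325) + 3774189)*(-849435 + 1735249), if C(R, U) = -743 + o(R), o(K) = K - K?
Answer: 3342571295044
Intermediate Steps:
l = -9 (l = -3 - 6 = -9)
L(u) = (21 + u)/(-9 + u) (L(u) = (u + 21)/(u - 9) = (21 + u)/(-9 + u))
o(K) = 0
C(R, U) = -743 (C(R, U) = -743 + 0 = -743)
(C(L(33), -325) + 3774189)*(-849435 + 1735249) = (-743 + 3774189)*(-849435 + 1735249) = 3773446*885814 = 3342571295044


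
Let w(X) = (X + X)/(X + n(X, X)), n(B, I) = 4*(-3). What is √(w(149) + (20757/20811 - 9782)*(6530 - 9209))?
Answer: √23666860291454868299/950369 ≈ 5118.9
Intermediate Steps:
n(B, I) = -12
w(X) = 2*X/(-12 + X) (w(X) = (X + X)/(X - 12) = (2*X)/(-12 + X) = 2*X/(-12 + X))
√(w(149) + (20757/20811 - 9782)*(6530 - 9209)) = √(2*149/(-12 + 149) + (20757/20811 - 9782)*(6530 - 9209)) = √(2*149/137 + (20757*(1/20811) - 9782)*(-2679)) = √(2*149*(1/137) + (6919/6937 - 9782)*(-2679)) = √(298/137 - 67850815/6937*(-2679)) = √(298/137 + 181772333385/6937) = √(24902811740971/950369) = √23666860291454868299/950369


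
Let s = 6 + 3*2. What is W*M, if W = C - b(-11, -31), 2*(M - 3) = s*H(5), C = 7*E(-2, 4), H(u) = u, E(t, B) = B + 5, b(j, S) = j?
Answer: 2442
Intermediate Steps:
E(t, B) = 5 + B
s = 12 (s = 6 + 6 = 12)
C = 63 (C = 7*(5 + 4) = 7*9 = 63)
M = 33 (M = 3 + (12*5)/2 = 3 + (½)*60 = 3 + 30 = 33)
W = 74 (W = 63 - 1*(-11) = 63 + 11 = 74)
W*M = 74*33 = 2442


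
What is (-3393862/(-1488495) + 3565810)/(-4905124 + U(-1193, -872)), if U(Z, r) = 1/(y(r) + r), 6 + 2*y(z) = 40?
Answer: -302538543739284/416171395356893 ≈ -0.72696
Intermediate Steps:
y(z) = 17 (y(z) = -3 + (½)*40 = -3 + 20 = 17)
U(Z, r) = 1/(17 + r)
(-3393862/(-1488495) + 3565810)/(-4905124 + U(-1193, -872)) = (-3393862/(-1488495) + 3565810)/(-4905124 + 1/(17 - 872)) = (-3393862*(-1/1488495) + 3565810)/(-4905124 + 1/(-855)) = (3393862/1488495 + 3565810)/(-4905124 - 1/855) = 5307693749812/(1488495*(-4193881021/855)) = (5307693749812/1488495)*(-855/4193881021) = -302538543739284/416171395356893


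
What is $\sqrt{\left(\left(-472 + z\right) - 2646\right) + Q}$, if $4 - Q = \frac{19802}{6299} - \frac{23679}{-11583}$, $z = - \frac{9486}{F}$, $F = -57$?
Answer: $\frac{i \sqrt{7783844804159451027}}{51343149} \approx 54.339 i$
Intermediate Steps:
$z = \frac{3162}{19}$ ($z = - \frac{9486}{-57} = \left(-9486\right) \left(- \frac{1}{57}\right) = \frac{3162}{19} \approx 166.42$)
$Q = - \frac{3210197}{2702271}$ ($Q = 4 - \left(\frac{19802}{6299} - \frac{23679}{-11583}\right) = 4 - \left(19802 \cdot \frac{1}{6299} - - \frac{877}{429}\right) = 4 - \left(\frac{19802}{6299} + \frac{877}{429}\right) = 4 - \frac{14019281}{2702271} = - \frac{3210197}{2702271} \approx -1.188$)
$\sqrt{\left(\left(-472 + z\right) - 2646\right) + Q} = \sqrt{\left(\left(-472 + \frac{3162}{19}\right) - 2646\right) - \frac{3210197}{2702271}} = \sqrt{\left(- \frac{5806}{19} - 2646\right) - \frac{3210197}{2702271}} = \sqrt{- \frac{56080}{19} - \frac{3210197}{2702271}} = \sqrt{- \frac{151604351423}{51343149}} = \frac{i \sqrt{7783844804159451027}}{51343149}$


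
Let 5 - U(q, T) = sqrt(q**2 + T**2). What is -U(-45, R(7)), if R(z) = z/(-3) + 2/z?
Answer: -5 + sqrt(894874)/21 ≈ 40.047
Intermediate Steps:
R(z) = 2/z - z/3 (R(z) = z*(-1/3) + 2/z = -z/3 + 2/z = 2/z - z/3)
U(q, T) = 5 - sqrt(T**2 + q**2) (U(q, T) = 5 - sqrt(q**2 + T**2) = 5 - sqrt(T**2 + q**2))
-U(-45, R(7)) = -(5 - sqrt((2/7 - 1/3*7)**2 + (-45)**2)) = -(5 - sqrt((2*(1/7) - 7/3)**2 + 2025)) = -(5 - sqrt((2/7 - 7/3)**2 + 2025)) = -(5 - sqrt((-43/21)**2 + 2025)) = -(5 - sqrt(1849/441 + 2025)) = -(5 - sqrt(894874/441)) = -(5 - sqrt(894874)/21) = -5 + sqrt(894874)/21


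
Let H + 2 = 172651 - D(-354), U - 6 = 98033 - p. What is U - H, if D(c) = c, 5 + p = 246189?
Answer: -321148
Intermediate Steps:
p = 246184 (p = -5 + 246189 = 246184)
U = -148145 (U = 6 + (98033 - 1*246184) = 6 + (98033 - 246184) = 6 - 148151 = -148145)
H = 173003 (H = -2 + (172651 - 1*(-354)) = -2 + (172651 + 354) = -2 + 173005 = 173003)
U - H = -148145 - 1*173003 = -148145 - 173003 = -321148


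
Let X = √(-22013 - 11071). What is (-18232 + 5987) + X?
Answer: -12245 + 6*I*√919 ≈ -12245.0 + 181.89*I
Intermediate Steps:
X = 6*I*√919 (X = √(-33084) = 6*I*√919 ≈ 181.89*I)
(-18232 + 5987) + X = (-18232 + 5987) + 6*I*√919 = -12245 + 6*I*√919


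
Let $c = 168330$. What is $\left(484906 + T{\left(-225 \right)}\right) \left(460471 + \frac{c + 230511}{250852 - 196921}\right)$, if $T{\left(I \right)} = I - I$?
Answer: $\frac{4014061621399284}{17977} \approx 2.2329 \cdot 10^{11}$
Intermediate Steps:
$T{\left(I \right)} = 0$
$\left(484906 + T{\left(-225 \right)}\right) \left(460471 + \frac{c + 230511}{250852 - 196921}\right) = \left(484906 + 0\right) \left(460471 + \frac{168330 + 230511}{250852 - 196921}\right) = 484906 \left(460471 + \frac{398841}{53931}\right) = 484906 \left(460471 + 398841 \cdot \frac{1}{53931}\right) = 484906 \left(460471 + \frac{132947}{17977}\right) = 484906 \cdot \frac{8278020114}{17977} = \frac{4014061621399284}{17977}$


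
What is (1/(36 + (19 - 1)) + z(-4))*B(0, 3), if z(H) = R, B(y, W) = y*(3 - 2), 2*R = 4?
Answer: 0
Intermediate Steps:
R = 2 (R = (½)*4 = 2)
B(y, W) = y (B(y, W) = y*1 = y)
z(H) = 2
(1/(36 + (19 - 1)) + z(-4))*B(0, 3) = (1/(36 + (19 - 1)) + 2)*0 = (1/(36 + 18) + 2)*0 = (1/54 + 2)*0 = (109/54)*0 = 0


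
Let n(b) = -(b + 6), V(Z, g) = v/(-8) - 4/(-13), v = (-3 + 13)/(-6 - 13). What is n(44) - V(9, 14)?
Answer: -49769/988 ≈ -50.373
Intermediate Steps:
v = -10/19 (v = 10/(-19) = 10*(-1/19) = -10/19 ≈ -0.52632)
V(Z, g) = 369/988 (V(Z, g) = -10/19/(-8) - 4/(-13) = -10/19*(-⅛) - 4*(-1/13) = 5/76 + 4/13 = 369/988)
n(b) = -6 - b (n(b) = -(6 + b) = -6 - b)
n(44) - V(9, 14) = (-6 - 1*44) - 1*369/988 = (-6 - 44) - 369/988 = -50 - 369/988 = -49769/988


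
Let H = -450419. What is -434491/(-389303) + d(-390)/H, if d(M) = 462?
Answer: 195523143743/175349467957 ≈ 1.1150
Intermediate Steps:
-434491/(-389303) + d(-390)/H = -434491/(-389303) + 462/(-450419) = -434491*(-1/389303) + 462*(-1/450419) = 434491/389303 - 462/450419 = 195523143743/175349467957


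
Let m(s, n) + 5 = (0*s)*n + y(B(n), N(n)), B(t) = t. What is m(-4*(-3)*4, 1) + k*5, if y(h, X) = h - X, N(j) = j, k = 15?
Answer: 70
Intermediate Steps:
m(s, n) = -5 (m(s, n) = -5 + ((0*s)*n + (n - n)) = -5 + (0*n + 0) = -5 + (0 + 0) = -5 + 0 = -5)
m(-4*(-3)*4, 1) + k*5 = -5 + 15*5 = -5 + 75 = 70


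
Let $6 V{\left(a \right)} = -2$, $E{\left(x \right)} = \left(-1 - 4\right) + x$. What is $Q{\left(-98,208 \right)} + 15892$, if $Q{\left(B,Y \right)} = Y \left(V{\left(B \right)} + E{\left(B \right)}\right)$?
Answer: $- \frac{16804}{3} \approx -5601.3$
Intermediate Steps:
$E{\left(x \right)} = -5 + x$
$V{\left(a \right)} = - \frac{1}{3}$ ($V{\left(a \right)} = \frac{1}{6} \left(-2\right) = - \frac{1}{3}$)
$Q{\left(B,Y \right)} = Y \left(- \frac{16}{3} + B\right)$ ($Q{\left(B,Y \right)} = Y \left(- \frac{1}{3} + \left(-5 + B\right)\right) = Y \left(- \frac{16}{3} + B\right)$)
$Q{\left(-98,208 \right)} + 15892 = \frac{1}{3} \cdot 208 \left(-16 + 3 \left(-98\right)\right) + 15892 = \frac{1}{3} \cdot 208 \left(-16 - 294\right) + 15892 = \frac{1}{3} \cdot 208 \left(-310\right) + 15892 = - \frac{64480}{3} + 15892 = - \frac{16804}{3}$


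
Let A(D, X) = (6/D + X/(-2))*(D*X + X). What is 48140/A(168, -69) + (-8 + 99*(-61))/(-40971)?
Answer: 4320490823/153998885859 ≈ 0.028055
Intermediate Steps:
A(D, X) = (X + D*X)*(6/D - X/2) (A(D, X) = (6/D + X*(-½))*(X + D*X) = (6/D - X/2)*(X + D*X) = (X + D*X)*(6/D - X/2))
48140/A(168, -69) + (-8 + 99*(-61))/(-40971) = 48140/((-½*(-69)*(-12 + 168*(-12 - 69 + 168*(-69)))/168)) + (-8 + 99*(-61))/(-40971) = 48140/((-½*(-69)*1/168*(-12 + 168*(-12 - 69 - 11592)))) + (-8 - 6039)*(-1/40971) = 48140/((-½*(-69)*1/168*(-12 + 168*(-11673)))) - 6047*(-1/40971) = 48140/((-½*(-69)*1/168*(-12 - 1961064))) + 6047/40971 = 48140/((-½*(-69)*1/168*(-1961076))) + 6047/40971 = 48140/(-11276187/28) + 6047/40971 = 48140*(-28/11276187) + 6047/40971 = -1347920/11276187 + 6047/40971 = 4320490823/153998885859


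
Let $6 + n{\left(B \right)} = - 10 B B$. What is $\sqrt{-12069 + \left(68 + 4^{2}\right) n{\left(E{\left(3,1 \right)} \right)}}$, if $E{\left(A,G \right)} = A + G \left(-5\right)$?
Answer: $i \sqrt{15933} \approx 126.23 i$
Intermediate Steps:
$E{\left(A,G \right)} = A - 5 G$
$n{\left(B \right)} = -6 - 10 B^{2}$ ($n{\left(B \right)} = -6 + - 10 B B = -6 - 10 B^{2}$)
$\sqrt{-12069 + \left(68 + 4^{2}\right) n{\left(E{\left(3,1 \right)} \right)}} = \sqrt{-12069 + \left(68 + 4^{2}\right) \left(-6 - 10 \left(3 - 5\right)^{2}\right)} = \sqrt{-12069 + \left(68 + 16\right) \left(-6 - 10 \left(3 - 5\right)^{2}\right)} = \sqrt{-12069 + 84 \left(-6 - 10 \left(-2\right)^{2}\right)} = \sqrt{-12069 + 84 \left(-6 - 40\right)} = \sqrt{-12069 + 84 \left(-46\right)} = \sqrt{-12069 - 3864} = \sqrt{-15933} = i \sqrt{15933}$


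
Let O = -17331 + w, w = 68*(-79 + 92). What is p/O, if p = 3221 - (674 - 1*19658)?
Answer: -22205/16447 ≈ -1.3501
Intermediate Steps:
w = 884 (w = 68*13 = 884)
p = 22205 (p = 3221 - (674 - 19658) = 3221 - 1*(-18984) = 3221 + 18984 = 22205)
O = -16447 (O = -17331 + 884 = -16447)
p/O = 22205/(-16447) = 22205*(-1/16447) = -22205/16447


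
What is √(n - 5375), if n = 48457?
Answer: √43082 ≈ 207.56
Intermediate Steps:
√(n - 5375) = √(48457 - 5375) = √43082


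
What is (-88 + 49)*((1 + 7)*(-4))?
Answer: 1248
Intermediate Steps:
(-88 + 49)*((1 + 7)*(-4)) = -312*(-4) = -39*(-32) = 1248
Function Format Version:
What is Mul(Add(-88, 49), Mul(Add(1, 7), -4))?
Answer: 1248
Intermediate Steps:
Mul(Add(-88, 49), Mul(Add(1, 7), -4)) = Mul(-39, Mul(8, -4)) = Mul(-39, -32) = 1248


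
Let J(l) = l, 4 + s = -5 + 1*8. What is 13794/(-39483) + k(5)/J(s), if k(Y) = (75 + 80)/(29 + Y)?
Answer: -2196287/447474 ≈ -4.9082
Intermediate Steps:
s = -1 (s = -4 + (-5 + 1*8) = -4 + (-5 + 8) = -4 + 3 = -1)
k(Y) = 155/(29 + Y)
13794/(-39483) + k(5)/J(s) = 13794/(-39483) + (155/(29 + 5))/(-1) = 13794*(-1/39483) + (155/34)*(-1) = -4598/13161 + (155*(1/34))*(-1) = -4598/13161 + (155/34)*(-1) = -4598/13161 - 155/34 = -2196287/447474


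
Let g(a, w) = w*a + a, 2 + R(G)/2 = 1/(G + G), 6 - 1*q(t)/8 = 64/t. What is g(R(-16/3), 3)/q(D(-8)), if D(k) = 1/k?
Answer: -67/16576 ≈ -0.0040420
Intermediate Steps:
q(t) = 48 - 512/t
R(G) = -4 + 1/G (R(G) = -4 + 2/(G + G) = -4 + 2/((2*G)) = -4 + 2*(1/(2*G)) = -4 + 1/G)
g(a, w) = a + a*w (g(a, w) = a*w + a = a + a*w)
g(R(-16/3), 3)/q(D(-8)) = ((-4 + 1/(-16/3))*(1 + 3))/(48 - 512/(1/(-8))) = ((-4 + 1/(-16*⅓))*4)/(48 - 512/(-⅛)) = ((-4 + 1/(-16/3))*4)/(48 - 512*(-8)) = ((-4 - 3/16)*4)/(48 + 4096) = -67/16*4/4144 = -67/4*1/4144 = -67/16576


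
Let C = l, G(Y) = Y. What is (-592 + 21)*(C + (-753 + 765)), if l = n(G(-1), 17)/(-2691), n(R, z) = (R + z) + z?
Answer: -6139963/897 ≈ -6845.0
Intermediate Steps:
n(R, z) = R + 2*z
l = -11/897 (l = (-1 + 2*17)/(-2691) = (-1 + 34)*(-1/2691) = 33*(-1/2691) = -11/897 ≈ -0.012263)
C = -11/897 ≈ -0.012263
(-592 + 21)*(C + (-753 + 765)) = (-592 + 21)*(-11/897 + (-753 + 765)) = -571*(-11/897 + 12) = -571*10753/897 = -6139963/897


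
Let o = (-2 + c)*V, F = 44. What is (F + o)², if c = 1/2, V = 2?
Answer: 1681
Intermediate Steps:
c = ½ ≈ 0.50000
o = -3 (o = (-2 + ½)*2 = -3/2*2 = -3)
(F + o)² = (44 - 3)² = 41² = 1681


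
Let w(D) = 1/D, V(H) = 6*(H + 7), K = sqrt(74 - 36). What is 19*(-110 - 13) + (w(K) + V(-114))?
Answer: -2979 + sqrt(38)/38 ≈ -2978.8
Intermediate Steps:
K = sqrt(38) ≈ 6.1644
V(H) = 42 + 6*H (V(H) = 6*(7 + H) = 42 + 6*H)
19*(-110 - 13) + (w(K) + V(-114)) = 19*(-110 - 13) + (1/(sqrt(38)) + (42 + 6*(-114))) = 19*(-123) + (sqrt(38)/38 + (42 - 684)) = -2337 + (sqrt(38)/38 - 642) = -2337 + (-642 + sqrt(38)/38) = -2979 + sqrt(38)/38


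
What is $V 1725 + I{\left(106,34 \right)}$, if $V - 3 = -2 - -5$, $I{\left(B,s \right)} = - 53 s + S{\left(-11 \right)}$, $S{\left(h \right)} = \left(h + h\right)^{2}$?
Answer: $9032$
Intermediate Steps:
$S{\left(h \right)} = 4 h^{2}$ ($S{\left(h \right)} = \left(2 h\right)^{2} = 4 h^{2}$)
$I{\left(B,s \right)} = 484 - 53 s$ ($I{\left(B,s \right)} = - 53 s + 4 \left(-11\right)^{2} = - 53 s + 4 \cdot 121 = - 53 s + 484 = 484 - 53 s$)
$V = 6$ ($V = 3 - -3 = 3 + \left(-2 + 5\right) = 3 + 3 = 6$)
$V 1725 + I{\left(106,34 \right)} = 6 \cdot 1725 + \left(484 - 1802\right) = 10350 + \left(484 - 1802\right) = 10350 - 1318 = 9032$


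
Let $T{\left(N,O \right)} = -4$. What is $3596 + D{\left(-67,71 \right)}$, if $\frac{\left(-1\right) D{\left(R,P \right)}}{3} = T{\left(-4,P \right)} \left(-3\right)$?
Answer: $3560$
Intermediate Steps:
$D{\left(R,P \right)} = -36$ ($D{\left(R,P \right)} = - 3 \left(\left(-4\right) \left(-3\right)\right) = \left(-3\right) 12 = -36$)
$3596 + D{\left(-67,71 \right)} = 3596 - 36 = 3560$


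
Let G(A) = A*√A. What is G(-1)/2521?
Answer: -I/2521 ≈ -0.00039667*I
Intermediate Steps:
G(A) = A^(3/2)
G(-1)/2521 = (-1)^(3/2)/2521 = -I*(1/2521) = -I/2521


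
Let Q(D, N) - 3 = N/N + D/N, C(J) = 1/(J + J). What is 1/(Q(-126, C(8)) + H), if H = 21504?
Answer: 1/19492 ≈ 5.1303e-5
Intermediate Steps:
C(J) = 1/(2*J)
Q(D, N) = 4 + D/N (Q(D, N) = 3 + (N/N + D/N) = 3 + (1 + D/N) = 4 + D/N)
1/(Q(-126, C(8)) + H) = 1/((4 - 126/((1/2)/8)) + 21504) = 1/((4 - 126/((1/2)*(1/8))) + 21504) = 1/((4 - 126/1/16) + 21504) = 1/((4 - 126*16) + 21504) = 1/((4 - 2016) + 21504) = 1/(-2012 + 21504) = 1/19492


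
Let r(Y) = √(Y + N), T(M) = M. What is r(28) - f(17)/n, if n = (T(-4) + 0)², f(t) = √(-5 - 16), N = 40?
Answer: 2*√17 - I*√21/16 ≈ 8.2462 - 0.28641*I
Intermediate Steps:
r(Y) = √(40 + Y) (r(Y) = √(Y + 40) = √(40 + Y))
f(t) = I*√21 (f(t) = √(-21) = I*√21)
n = 16 (n = (-4 + 0)² = (-4)² = 16)
r(28) - f(17)/n = √(40 + 28) - I*√21/16 = √68 - I*√21/16 = 2*√17 - I*√21/16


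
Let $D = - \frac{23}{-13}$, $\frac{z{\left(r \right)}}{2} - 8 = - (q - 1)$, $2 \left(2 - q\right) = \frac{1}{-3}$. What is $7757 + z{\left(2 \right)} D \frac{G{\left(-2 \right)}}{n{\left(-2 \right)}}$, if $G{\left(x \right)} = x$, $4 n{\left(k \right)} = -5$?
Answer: $\frac{1520159}{195} \approx 7795.7$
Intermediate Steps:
$n{\left(k \right)} = - \frac{5}{4}$ ($n{\left(k \right)} = \frac{1}{4} \left(-5\right) = - \frac{5}{4}$)
$q = \frac{13}{6}$ ($q = 2 - \frac{1}{2 \left(-3\right)} = 2 - - \frac{1}{6} = 2 + \frac{1}{6} = \frac{13}{6} \approx 2.1667$)
$z{\left(r \right)} = \frac{41}{3}$ ($z{\left(r \right)} = 16 + 2 \left(- (\frac{13}{6} - 1)\right) = 16 + 2 \left(\left(-1\right) \frac{7}{6}\right) = 16 + 2 \left(- \frac{7}{6}\right) = 16 - \frac{7}{3} = \frac{41}{3}$)
$D = \frac{23}{13}$ ($D = \left(-23\right) \left(- \frac{1}{13}\right) = \frac{23}{13} \approx 1.7692$)
$7757 + z{\left(2 \right)} D \frac{G{\left(-2 \right)}}{n{\left(-2 \right)}} = 7757 + \frac{41}{3} \cdot \frac{23}{13} \left(- \frac{2}{- \frac{5}{4}}\right) = 7757 + \frac{943 \left(\left(-2\right) \left(- \frac{4}{5}\right)\right)}{39} = 7757 + \frac{943}{39} \cdot \frac{8}{5} = 7757 + \frac{7544}{195} = \frac{1520159}{195}$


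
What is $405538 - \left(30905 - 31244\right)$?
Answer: $405877$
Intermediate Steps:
$405538 - \left(30905 - 31244\right) = 405538 - -339 = 405538 + \left(-2540 + 2879\right) = 405538 + 339 = 405877$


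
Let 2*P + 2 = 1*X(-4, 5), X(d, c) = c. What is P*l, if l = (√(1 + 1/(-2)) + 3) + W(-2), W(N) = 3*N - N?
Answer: -3/2 + 3*√2/4 ≈ -0.43934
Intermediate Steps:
W(N) = 2*N
P = 3/2 (P = -1 + (1*5)/2 = -1 + (½)*5 = -1 + 5/2 = 3/2 ≈ 1.5000)
l = -1 + √2/2 (l = (√(1 + 1/(-2)) + 3) + 2*(-2) = (√(1 - ½) + 3) - 4 = (√(½) + 3) - 4 = (√2/2 + 3) - 4 = (3 + √2/2) - 4 = -1 + √2/2 ≈ -0.29289)
P*l = 3*(-1 + √2/2)/2 = -3/2 + 3*√2/4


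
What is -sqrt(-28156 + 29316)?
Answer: -2*sqrt(290) ≈ -34.059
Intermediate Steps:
-sqrt(-28156 + 29316) = -sqrt(1160) = -2*sqrt(290)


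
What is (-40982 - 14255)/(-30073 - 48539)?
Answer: 55237/78612 ≈ 0.70265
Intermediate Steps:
(-40982 - 14255)/(-30073 - 48539) = -55237/(-78612) = -55237*(-1/78612) = 55237/78612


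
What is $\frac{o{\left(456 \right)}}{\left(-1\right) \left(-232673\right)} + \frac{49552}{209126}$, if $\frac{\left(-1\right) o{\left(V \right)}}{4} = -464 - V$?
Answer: $\frac{6149498088}{24328986899} \approx 0.25276$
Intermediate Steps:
$o{\left(V \right)} = 1856 + 4 V$ ($o{\left(V \right)} = - 4 \left(-464 - V\right) = 1856 + 4 V$)
$\frac{o{\left(456 \right)}}{\left(-1\right) \left(-232673\right)} + \frac{49552}{209126} = \frac{1856 + 4 \cdot 456}{\left(-1\right) \left(-232673\right)} + \frac{49552}{209126} = \frac{1856 + 1824}{232673} + 49552 \cdot \frac{1}{209126} = 3680 \cdot \frac{1}{232673} + \frac{24776}{104563} = \frac{3680}{232673} + \frac{24776}{104563} = \frac{6149498088}{24328986899}$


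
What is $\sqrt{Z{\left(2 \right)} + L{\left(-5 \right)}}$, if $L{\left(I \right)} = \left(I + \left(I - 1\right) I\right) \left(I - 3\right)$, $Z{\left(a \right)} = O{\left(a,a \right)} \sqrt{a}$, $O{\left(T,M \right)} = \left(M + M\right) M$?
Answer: $2 \sqrt{-50 + 2 \sqrt{2}} \approx 13.736 i$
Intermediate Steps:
$O{\left(T,M \right)} = 2 M^{2}$ ($O{\left(T,M \right)} = 2 M M = 2 M^{2}$)
$Z{\left(a \right)} = 2 a^{\frac{5}{2}}$ ($Z{\left(a \right)} = 2 a^{2} \sqrt{a} = 2 a^{\frac{5}{2}}$)
$L{\left(I \right)} = \left(-3 + I\right) \left(I + I \left(-1 + I\right)\right)$ ($L{\left(I \right)} = \left(I + \left(-1 + I\right) I\right) \left(-3 + I\right) = \left(I + I \left(-1 + I\right)\right) \left(-3 + I\right) = \left(-3 + I\right) \left(I + I \left(-1 + I\right)\right)$)
$\sqrt{Z{\left(2 \right)} + L{\left(-5 \right)}} = \sqrt{2 \cdot 2^{\frac{5}{2}} + \left(-5\right)^{2} \left(-3 - 5\right)} = \sqrt{2 \cdot 4 \sqrt{2} + 25 \left(-8\right)} = \sqrt{8 \sqrt{2} - 200} = \sqrt{-200 + 8 \sqrt{2}}$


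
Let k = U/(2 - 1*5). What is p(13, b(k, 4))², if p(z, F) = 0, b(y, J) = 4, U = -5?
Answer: 0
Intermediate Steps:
k = 5/3 (k = -5/(2 - 1*5) = -5/(2 - 5) = -5/(-3) = -5*(-⅓) = 5/3 ≈ 1.6667)
p(13, b(k, 4))² = 0² = 0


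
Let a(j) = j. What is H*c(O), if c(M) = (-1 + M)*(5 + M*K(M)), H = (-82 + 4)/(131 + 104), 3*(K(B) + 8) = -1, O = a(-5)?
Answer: 4368/47 ≈ 92.936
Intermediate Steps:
O = -5
K(B) = -25/3 (K(B) = -8 + (⅓)*(-1) = -8 - ⅓ = -25/3)
H = -78/235 ≈ -0.33191
c(M) = (-1 + M)*(5 - 25*M/3) (c(M) = (-1 + M)*(5 + M*(-25/3)) = (-1 + M)*(5 - 25*M/3))
H*c(O) = -78*(-5 - 25/3*(-5)² + (40/3)*(-5))/235 = -78*(-5 - 25/3*25 - 200/3)/235 = -78*(-5 - 625/3 - 200/3)/235 = -78/235*(-280) = 4368/47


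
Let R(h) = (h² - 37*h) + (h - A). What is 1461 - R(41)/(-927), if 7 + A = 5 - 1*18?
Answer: 150508/103 ≈ 1461.2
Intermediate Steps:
A = -20 (A = -7 + (5 - 1*18) = -7 + (5 - 18) = -7 - 13 = -20)
R(h) = 20 + h² - 36*h (R(h) = (h² - 37*h) + (h - 1*(-20)) = (h² - 37*h) + (h + 20) = (h² - 37*h) + (20 + h) = 20 + h² - 36*h)
1461 - R(41)/(-927) = 1461 - (20 + 41² - 36*41)/(-927) = 1461 - (20 + 1681 - 1476)*(-1)/927 = 1461 - 225*(-1)/927 = 1461 - 1*(-25/103) = 1461 + 25/103 = 150508/103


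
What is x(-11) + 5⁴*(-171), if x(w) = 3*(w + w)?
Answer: -106941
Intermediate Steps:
x(w) = 6*w (x(w) = 3*(2*w) = 6*w)
x(-11) + 5⁴*(-171) = 6*(-11) + 5⁴*(-171) = -66 + 625*(-171) = -66 - 106875 = -106941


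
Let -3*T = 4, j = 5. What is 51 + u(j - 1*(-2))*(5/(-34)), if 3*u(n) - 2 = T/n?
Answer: 54526/1071 ≈ 50.911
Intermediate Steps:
T = -4/3 (T = -⅓*4 = -4/3 ≈ -1.3333)
u(n) = ⅔ - 4/(9*n) (u(n) = ⅔ + (-4/(3*n))/3 = ⅔ - 4/(9*n))
51 + u(j - 1*(-2))*(5/(-34)) = 51 + (2*(-2 + 3*(5 - 1*(-2)))/(9*(5 - 1*(-2))))*(5/(-34)) = 51 + (2*(-2 + 3*(5 + 2))/(9*(5 + 2)))*(5*(-1/34)) = 51 + ((2/9)*(-2 + 3*7)/7)*(-5/34) = 51 + ((2/9)*(⅐)*(-2 + 21))*(-5/34) = 51 + ((2/9)*(⅐)*19)*(-5/34) = 51 + (38/63)*(-5/34) = 51 - 95/1071 = 54526/1071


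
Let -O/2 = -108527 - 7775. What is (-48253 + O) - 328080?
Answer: -143729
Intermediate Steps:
O = 232604 (O = -2*(-108527 - 7775) = -2*(-116302) = 232604)
(-48253 + O) - 328080 = (-48253 + 232604) - 328080 = 184351 - 328080 = -143729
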